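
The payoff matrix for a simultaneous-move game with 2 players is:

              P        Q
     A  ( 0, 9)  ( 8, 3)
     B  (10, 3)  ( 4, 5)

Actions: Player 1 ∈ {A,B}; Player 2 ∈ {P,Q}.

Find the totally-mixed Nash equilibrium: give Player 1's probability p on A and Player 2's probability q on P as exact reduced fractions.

P1 indiff ⇒ q·0+(1-q)·8 = q·10+(1-q)·4 ⇒ q(-10) = (1-q)(-4) ⇒ q = 2/7
P2 indiff ⇒ p·9+(1-p)·3 = p·3+(1-p)·5 ⇒ p(6) = (1-p)(2) ⇒ p = 1/4

p=1/4, q=2/7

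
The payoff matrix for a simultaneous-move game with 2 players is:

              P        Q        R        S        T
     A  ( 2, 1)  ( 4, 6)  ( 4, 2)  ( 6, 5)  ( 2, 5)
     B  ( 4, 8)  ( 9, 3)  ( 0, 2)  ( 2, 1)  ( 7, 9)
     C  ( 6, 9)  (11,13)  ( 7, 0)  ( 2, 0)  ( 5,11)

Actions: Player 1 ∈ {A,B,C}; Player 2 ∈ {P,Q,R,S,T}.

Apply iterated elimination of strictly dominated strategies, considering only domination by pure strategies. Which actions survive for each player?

Remaining: P1:{B,C} P2:{Q,T}

P2 drop P (T beats it: A:5>1 B:9>8 C:11>9)
P2 drop R (Q beats it: A:6>2 B:3>2 C:13>0)
P2 drop S (Q beats it: A:6>5 B:3>1 C:13>0)
P1 drop A (B beats it: Q:9>4 T:7>2)
P1→{B,C} P2→{Q,T}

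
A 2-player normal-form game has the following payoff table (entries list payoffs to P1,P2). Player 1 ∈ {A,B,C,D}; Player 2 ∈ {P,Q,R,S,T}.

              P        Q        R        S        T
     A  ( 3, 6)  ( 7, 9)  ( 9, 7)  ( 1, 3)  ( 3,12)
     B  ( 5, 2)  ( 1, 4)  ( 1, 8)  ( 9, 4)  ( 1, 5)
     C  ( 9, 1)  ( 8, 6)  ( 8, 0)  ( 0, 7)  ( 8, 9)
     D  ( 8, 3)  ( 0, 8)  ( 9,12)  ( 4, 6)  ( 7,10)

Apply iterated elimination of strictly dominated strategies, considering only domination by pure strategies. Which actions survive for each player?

P2 drop P (Q beats it: A:9>6 B:4>2 C:6>1 D:8>3)
P2 drop Q (T beats it: A:12>9 B:5>4 C:9>6 D:10>8)
P2 drop S (T beats it: A:12>3 B:5>4 C:9>7 D:10>6)
P1 drop B (A beats it: R:9>1 T:3>1)
P1→{A,C,D} P2→{R,T}

Survivors P1:{A,C,D} P2:{R,T}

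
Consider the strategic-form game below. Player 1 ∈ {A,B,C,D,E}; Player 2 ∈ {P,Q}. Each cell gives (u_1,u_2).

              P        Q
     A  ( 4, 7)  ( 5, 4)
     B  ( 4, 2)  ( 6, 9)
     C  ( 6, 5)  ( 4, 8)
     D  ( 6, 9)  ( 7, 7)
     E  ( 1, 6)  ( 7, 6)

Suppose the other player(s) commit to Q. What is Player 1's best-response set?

BR_1 = {D,E}

u_1(A vs Q) = 5
u_1(B vs Q) = 6
u_1(C vs Q) = 4
u_1(D vs Q) = 7
u_1(E vs Q) = 7
max payoff 7 at {D,E}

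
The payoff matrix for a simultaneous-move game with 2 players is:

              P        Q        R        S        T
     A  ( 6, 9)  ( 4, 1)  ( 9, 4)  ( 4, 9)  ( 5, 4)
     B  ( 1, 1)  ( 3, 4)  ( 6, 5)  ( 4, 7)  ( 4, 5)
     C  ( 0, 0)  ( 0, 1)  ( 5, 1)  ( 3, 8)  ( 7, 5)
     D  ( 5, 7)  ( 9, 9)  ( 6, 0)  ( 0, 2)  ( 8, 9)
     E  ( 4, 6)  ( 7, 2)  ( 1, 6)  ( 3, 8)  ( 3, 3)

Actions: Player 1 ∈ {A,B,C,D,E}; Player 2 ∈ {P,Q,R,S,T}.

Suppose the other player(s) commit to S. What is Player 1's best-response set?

u_1(A vs S) = 4
u_1(B vs S) = 4
u_1(C vs S) = 3
u_1(D vs S) = 0
u_1(E vs S) = 3
max payoff 4 at {A,B}

P1 best: {A,B}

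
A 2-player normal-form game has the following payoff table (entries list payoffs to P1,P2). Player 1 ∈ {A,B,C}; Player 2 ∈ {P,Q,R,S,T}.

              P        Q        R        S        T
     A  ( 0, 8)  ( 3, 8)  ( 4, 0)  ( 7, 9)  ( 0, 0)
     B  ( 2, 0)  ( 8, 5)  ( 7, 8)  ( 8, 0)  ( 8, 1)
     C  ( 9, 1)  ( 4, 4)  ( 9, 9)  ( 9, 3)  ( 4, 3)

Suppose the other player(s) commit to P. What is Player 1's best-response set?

u_1(A vs P) = 0
u_1(B vs P) = 2
u_1(C vs P) = 9
max payoff 9 at {C}

P1 best: {C}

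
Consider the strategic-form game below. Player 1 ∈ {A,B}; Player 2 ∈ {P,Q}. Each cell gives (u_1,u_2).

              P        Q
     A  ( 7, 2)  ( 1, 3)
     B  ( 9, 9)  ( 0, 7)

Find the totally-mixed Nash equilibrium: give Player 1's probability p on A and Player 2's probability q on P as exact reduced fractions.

P1 indiff ⇒ q·7+(1-q)·1 = q·9+(1-q)·0 ⇒ q(-2) = (1-q)(-1) ⇒ q = 1/3
P2 indiff ⇒ p·2+(1-p)·9 = p·3+(1-p)·7 ⇒ p(-1) = (1-p)(-2) ⇒ p = 2/3

p=2/3, q=1/3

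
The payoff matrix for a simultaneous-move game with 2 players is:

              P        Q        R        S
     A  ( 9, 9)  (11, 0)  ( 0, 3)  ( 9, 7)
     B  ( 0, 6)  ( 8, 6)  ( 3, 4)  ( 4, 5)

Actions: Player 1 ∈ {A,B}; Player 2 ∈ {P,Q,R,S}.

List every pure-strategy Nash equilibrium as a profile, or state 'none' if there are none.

NE set: (A,P)

(A,P): NE
(A,Q): not NE [P2→P gives 9>0]
(A,R): not NE [P1→B gives 3>0; P2→P gives 9>3]
(A,S): not NE [P2→P gives 9>7]
(B,P): not NE [P1→A gives 9>0]
(B,Q): not NE [P1→A gives 11>8]
(B,R): not NE [P2→Q gives 6>4]
(B,S): not NE [P1→A gives 9>4; P2→Q gives 6>5]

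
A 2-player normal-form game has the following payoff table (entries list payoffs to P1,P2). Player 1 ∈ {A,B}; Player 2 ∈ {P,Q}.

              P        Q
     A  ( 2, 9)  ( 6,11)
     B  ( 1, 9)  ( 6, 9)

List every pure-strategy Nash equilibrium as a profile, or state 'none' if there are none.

NE set: (A,Q), (B,Q)

(A,P): not NE [P2→Q gives 11>9]
(A,Q): NE
(B,P): not NE [P1→A gives 2>1]
(B,Q): NE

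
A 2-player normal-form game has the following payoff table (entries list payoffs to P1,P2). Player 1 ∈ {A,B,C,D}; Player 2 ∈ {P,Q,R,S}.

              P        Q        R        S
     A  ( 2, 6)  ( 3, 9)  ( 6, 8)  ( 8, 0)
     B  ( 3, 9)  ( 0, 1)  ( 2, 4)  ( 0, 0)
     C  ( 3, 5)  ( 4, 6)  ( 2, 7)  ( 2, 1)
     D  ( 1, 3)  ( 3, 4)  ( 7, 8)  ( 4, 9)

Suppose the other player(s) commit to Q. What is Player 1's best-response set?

u_1(A vs Q) = 3
u_1(B vs Q) = 0
u_1(C vs Q) = 4
u_1(D vs Q) = 3
max payoff 4 at {C}

argmax u_1 = {C}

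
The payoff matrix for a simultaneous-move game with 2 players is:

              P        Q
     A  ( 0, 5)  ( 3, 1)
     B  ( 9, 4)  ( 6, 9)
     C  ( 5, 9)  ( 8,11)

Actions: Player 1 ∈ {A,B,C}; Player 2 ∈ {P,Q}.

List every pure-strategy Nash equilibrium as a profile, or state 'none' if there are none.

(A,P): not NE [P1→B gives 9>0]
(A,Q): not NE [P1→C gives 8>3; P2→P gives 5>1]
(B,P): not NE [P2→Q gives 9>4]
(B,Q): not NE [P1→C gives 8>6]
(C,P): not NE [P1→B gives 9>5; P2→Q gives 11>9]
(C,Q): NE

Nash profiles: (C,Q)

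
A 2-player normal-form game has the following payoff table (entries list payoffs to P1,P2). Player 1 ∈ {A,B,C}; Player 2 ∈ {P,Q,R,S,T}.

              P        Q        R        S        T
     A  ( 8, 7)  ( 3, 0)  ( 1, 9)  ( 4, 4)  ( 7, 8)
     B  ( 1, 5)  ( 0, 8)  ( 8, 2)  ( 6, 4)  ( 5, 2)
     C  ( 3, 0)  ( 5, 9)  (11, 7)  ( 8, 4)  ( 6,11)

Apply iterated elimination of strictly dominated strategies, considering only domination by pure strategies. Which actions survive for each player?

P1 drop B (C beats it: P:3>1 Q:5>0 R:11>8 S:8>6 T:6>5)
P2 drop P (R beats it: A:9>7 C:7>0)
P2 drop Q (T beats it: A:8>0 C:11>9)
P2 drop S (R beats it: A:9>4 C:7>4)
P1→{A,C} P2→{R,T}

Remaining: P1:{A,C} P2:{R,T}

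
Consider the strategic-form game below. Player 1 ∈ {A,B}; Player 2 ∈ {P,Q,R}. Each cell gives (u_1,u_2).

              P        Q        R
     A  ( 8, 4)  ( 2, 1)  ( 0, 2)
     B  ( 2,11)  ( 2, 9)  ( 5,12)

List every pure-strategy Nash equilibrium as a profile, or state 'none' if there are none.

(A,P): NE
(A,Q): not NE [P2→P gives 4>1]
(A,R): not NE [P1→B gives 5>0; P2→P gives 4>2]
(B,P): not NE [P1→A gives 8>2; P2→R gives 12>11]
(B,Q): not NE [P2→R gives 12>9]
(B,R): NE

Nash profiles: (A,P), (B,R)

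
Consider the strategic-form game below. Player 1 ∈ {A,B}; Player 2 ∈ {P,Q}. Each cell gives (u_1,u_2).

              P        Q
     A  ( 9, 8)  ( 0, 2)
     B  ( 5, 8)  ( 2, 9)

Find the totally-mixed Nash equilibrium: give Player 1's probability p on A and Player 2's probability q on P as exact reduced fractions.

(p,q) = (1/7, 1/3)

P1 indiff ⇒ q·9+(1-q)·0 = q·5+(1-q)·2 ⇒ q(4) = (1-q)(2) ⇒ q = 1/3
P2 indiff ⇒ p·8+(1-p)·8 = p·2+(1-p)·9 ⇒ p(6) = (1-p)(1) ⇒ p = 1/7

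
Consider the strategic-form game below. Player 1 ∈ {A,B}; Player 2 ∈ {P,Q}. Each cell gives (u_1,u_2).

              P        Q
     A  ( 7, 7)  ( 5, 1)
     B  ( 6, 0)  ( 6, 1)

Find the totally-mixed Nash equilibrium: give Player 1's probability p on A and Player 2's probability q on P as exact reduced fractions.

P1 indiff ⇒ q·7+(1-q)·5 = q·6+(1-q)·6 ⇒ q(1) = (1-q)(1) ⇒ q = 1/2
P2 indiff ⇒ p·7+(1-p)·0 = p·1+(1-p)·1 ⇒ p(6) = (1-p)(1) ⇒ p = 1/7

P1 mixes 1/7 on A; P2 mixes 1/2 on P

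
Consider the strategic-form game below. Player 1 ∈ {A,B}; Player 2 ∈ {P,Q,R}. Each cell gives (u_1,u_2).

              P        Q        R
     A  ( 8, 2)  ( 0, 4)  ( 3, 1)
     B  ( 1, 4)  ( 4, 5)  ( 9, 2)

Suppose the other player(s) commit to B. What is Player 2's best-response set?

P2 best: {Q}

u_2(P vs B) = 4
u_2(Q vs B) = 5
u_2(R vs B) = 2
max payoff 5 at {Q}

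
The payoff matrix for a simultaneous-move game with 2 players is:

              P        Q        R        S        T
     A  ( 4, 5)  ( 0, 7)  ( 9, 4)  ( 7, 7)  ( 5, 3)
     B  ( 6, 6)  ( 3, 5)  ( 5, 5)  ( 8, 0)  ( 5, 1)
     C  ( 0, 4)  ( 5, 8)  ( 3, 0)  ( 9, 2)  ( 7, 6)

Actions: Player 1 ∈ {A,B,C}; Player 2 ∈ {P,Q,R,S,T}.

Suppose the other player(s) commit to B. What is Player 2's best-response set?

P2 best: {P}

u_2(P vs B) = 6
u_2(Q vs B) = 5
u_2(R vs B) = 5
u_2(S vs B) = 0
u_2(T vs B) = 1
max payoff 6 at {P}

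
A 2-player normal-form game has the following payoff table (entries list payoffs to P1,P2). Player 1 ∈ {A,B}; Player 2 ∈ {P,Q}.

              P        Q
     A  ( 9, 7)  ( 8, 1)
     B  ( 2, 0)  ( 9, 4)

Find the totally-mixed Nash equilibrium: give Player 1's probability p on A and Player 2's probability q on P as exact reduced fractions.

(p,q) = (2/5, 1/8)

P1 indiff ⇒ q·9+(1-q)·8 = q·2+(1-q)·9 ⇒ q(7) = (1-q)(1) ⇒ q = 1/8
P2 indiff ⇒ p·7+(1-p)·0 = p·1+(1-p)·4 ⇒ p(6) = (1-p)(4) ⇒ p = 2/5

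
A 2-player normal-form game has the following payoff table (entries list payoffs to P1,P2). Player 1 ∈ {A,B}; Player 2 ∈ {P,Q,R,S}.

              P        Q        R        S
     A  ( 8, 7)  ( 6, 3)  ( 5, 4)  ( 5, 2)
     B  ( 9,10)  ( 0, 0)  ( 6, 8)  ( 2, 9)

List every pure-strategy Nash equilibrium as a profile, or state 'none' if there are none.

(A,P): not NE [P1→B gives 9>8]
(A,Q): not NE [P2→P gives 7>3]
(A,R): not NE [P1→B gives 6>5; P2→P gives 7>4]
(A,S): not NE [P2→P gives 7>2]
(B,P): NE
(B,Q): not NE [P1→A gives 6>0; P2→P gives 10>0]
(B,R): not NE [P2→P gives 10>8]
(B,S): not NE [P1→A gives 5>2; P2→P gives 10>9]

Nash profiles: (B,P)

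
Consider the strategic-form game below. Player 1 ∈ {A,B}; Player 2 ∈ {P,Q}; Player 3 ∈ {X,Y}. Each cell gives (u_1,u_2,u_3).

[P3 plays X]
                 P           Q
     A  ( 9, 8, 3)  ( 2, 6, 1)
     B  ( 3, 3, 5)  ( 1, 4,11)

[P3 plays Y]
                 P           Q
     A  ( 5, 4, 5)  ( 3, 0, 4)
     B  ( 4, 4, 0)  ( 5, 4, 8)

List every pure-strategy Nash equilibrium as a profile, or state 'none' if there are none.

PSNE = {(A,P,Y)}

(A,P,X): not NE [P3→Y gives 5>3]
(A,P,Y): NE
(A,Q,X): not NE [P2→P gives 8>6; P3→Y gives 4>1]
(A,Q,Y): not NE [P1→B gives 5>3; P2→P gives 4>0]
(B,P,X): not NE [P1→A gives 9>3; P2→Q gives 4>3]
(B,P,Y): not NE [P1→A gives 5>4; P3→X gives 5>0]
(B,Q,X): not NE [P1→A gives 2>1]
(B,Q,Y): not NE [P3→X gives 11>8]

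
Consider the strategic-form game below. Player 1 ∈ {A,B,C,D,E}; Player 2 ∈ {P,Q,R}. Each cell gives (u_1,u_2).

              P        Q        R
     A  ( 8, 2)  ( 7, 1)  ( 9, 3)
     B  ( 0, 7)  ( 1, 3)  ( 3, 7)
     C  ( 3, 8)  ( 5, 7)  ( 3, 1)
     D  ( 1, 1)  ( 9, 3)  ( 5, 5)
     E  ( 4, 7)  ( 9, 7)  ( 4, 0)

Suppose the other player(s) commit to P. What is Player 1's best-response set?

u_1(A vs P) = 8
u_1(B vs P) = 0
u_1(C vs P) = 3
u_1(D vs P) = 1
u_1(E vs P) = 4
max payoff 8 at {A}

argmax u_1 = {A}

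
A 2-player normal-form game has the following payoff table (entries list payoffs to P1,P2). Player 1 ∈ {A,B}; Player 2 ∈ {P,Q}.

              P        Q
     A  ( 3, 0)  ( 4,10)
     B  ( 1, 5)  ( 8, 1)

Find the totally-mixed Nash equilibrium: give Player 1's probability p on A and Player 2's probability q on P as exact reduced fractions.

(p,q) = (2/7, 2/3)

P1 indiff ⇒ q·3+(1-q)·4 = q·1+(1-q)·8 ⇒ q(2) = (1-q)(4) ⇒ q = 2/3
P2 indiff ⇒ p·0+(1-p)·5 = p·10+(1-p)·1 ⇒ p(-10) = (1-p)(-4) ⇒ p = 2/7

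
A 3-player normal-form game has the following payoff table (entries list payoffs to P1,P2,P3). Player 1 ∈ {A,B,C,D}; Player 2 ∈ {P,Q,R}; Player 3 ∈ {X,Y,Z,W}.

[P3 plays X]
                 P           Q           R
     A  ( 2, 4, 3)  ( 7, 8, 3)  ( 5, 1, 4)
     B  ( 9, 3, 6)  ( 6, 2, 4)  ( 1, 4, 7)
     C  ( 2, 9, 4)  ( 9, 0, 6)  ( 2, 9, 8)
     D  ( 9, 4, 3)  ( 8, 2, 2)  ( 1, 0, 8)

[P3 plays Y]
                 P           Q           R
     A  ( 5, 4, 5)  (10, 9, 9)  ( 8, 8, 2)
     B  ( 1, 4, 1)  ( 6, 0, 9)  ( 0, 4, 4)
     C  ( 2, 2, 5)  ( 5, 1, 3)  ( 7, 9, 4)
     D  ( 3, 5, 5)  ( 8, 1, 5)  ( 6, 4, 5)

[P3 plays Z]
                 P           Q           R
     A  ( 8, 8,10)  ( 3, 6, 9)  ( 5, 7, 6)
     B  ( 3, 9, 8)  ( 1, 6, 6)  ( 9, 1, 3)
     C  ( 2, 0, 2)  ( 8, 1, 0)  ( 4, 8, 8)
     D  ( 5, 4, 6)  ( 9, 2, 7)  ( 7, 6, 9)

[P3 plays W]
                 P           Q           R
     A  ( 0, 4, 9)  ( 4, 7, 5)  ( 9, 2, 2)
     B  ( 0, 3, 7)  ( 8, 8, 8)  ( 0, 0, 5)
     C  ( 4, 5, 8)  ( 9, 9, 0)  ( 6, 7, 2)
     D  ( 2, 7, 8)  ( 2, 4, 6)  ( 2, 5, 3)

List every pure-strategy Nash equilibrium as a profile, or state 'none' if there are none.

(A,P,X): not NE [P1→D gives 9>2; P2→Q gives 8>4; P3→Z gives 10>3]
(A,P,Y): not NE [P2→Q gives 9>4; P3→Z gives 10>5]
(A,P,Z): NE
(A,P,W): not NE [P1→C gives 4>0; P2→Q gives 7>4; P3→Z gives 10>9]
(A,Q,X): not NE [P1→C gives 9>7; P3→Z gives 9>3]
(A,Q,Y): NE
(A,Q,Z): not NE [P1→D gives 9>3; P2→P gives 8>6]
(A,Q,W): not NE [P1→C gives 9>4; P3→Z gives 9>5]
(A,R,X): not NE [P2→Q gives 8>1; P3→Z gives 6>4]
(A,R,Y): not NE [P2→Q gives 9>8; P3→Z gives 6>2]
(A,R,Z): not NE [P1→B gives 9>5; P2→P gives 8>7]
(A,R,W): not NE [P2→Q gives 7>2; P3→Z gives 6>2]
(B,P,X): not NE [P2→R gives 4>3; P3→Z gives 8>6]
(B,P,Y): not NE [P1→A gives 5>1; P3→Z gives 8>1]
(B,P,Z): not NE [P1→A gives 8>3]
(B,P,W): not NE [P1→C gives 4>0; P2→Q gives 8>3; P3→Z gives 8>7]
(B,Q,X): not NE [P1→C gives 9>6; P2→R gives 4>2; P3→Y gives 9>4]
(B,Q,Y): not NE [P1→A gives 10>6; P2→R gives 4>0]
(B,Q,Z): not NE [P1→D gives 9>1; P2→P gives 9>6; P3→Y gives 9>6]
(B,Q,W): not NE [P1→C gives 9>8; P3→Y gives 9>8]
(B,R,X): not NE [P1→A gives 5>1]
(B,R,Y): not NE [P1→A gives 8>0; P3→X gives 7>4]
(B,R,Z): not NE [P2→P gives 9>1; P3→X gives 7>3]
(B,R,W): not NE [P1→A gives 9>0; P2→Q gives 8>0; P3→X gives 7>5]
(C,P,X): not NE [P1→D gives 9>2; P3→W gives 8>4]
(C,P,Y): not NE [P1→A gives 5>2; P2→R gives 9>2; P3→W gives 8>5]
(C,P,Z): not NE [P1→A gives 8>2; P2→R gives 8>0; P3→W gives 8>2]
(C,P,W): not NE [P2→Q gives 9>5]
(C,Q,X): not NE [P2→R gives 9>0]
(C,Q,Y): not NE [P1→A gives 10>5; P2→R gives 9>1; P3→X gives 6>3]
(C,Q,Z): not NE [P1→D gives 9>8; P2→R gives 8>1; P3→X gives 6>0]
(C,Q,W): not NE [P3→X gives 6>0]
(C,R,X): not NE [P1→A gives 5>2]
(C,R,Y): not NE [P1→A gives 8>7; P3→Z gives 8>4]
(C,R,Z): not NE [P1→B gives 9>4]
(C,R,W): not NE [P1→A gives 9>6; P2→Q gives 9>7; P3→Z gives 8>2]
(D,P,X): not NE [P3→W gives 8>3]
(D,P,Y): not NE [P1→A gives 5>3; P3→W gives 8>5]
(D,P,Z): not NE [P1→A gives 8>5; P2→R gives 6>4; P3→W gives 8>6]
(D,P,W): not NE [P1→C gives 4>2]
(D,Q,X): not NE [P1→C gives 9>8; P2→P gives 4>2; P3→Z gives 7>2]
(D,Q,Y): not NE [P1→A gives 10>8; P2→P gives 5>1; P3→Z gives 7>5]
(D,Q,Z): not NE [P2→R gives 6>2]
(D,Q,W): not NE [P1→C gives 9>2; P2→P gives 7>4; P3→Z gives 7>6]
(D,R,X): not NE [P1→A gives 5>1; P2→P gives 4>0; P3→Z gives 9>8]
(D,R,Y): not NE [P1→A gives 8>6; P2→P gives 5>4; P3→Z gives 9>5]
(D,R,Z): not NE [P1→B gives 9>7]
(D,R,W): not NE [P1→A gives 9>2; P2→P gives 7>5; P3→Z gives 9>3]

PSNE = {(A,P,Z), (A,Q,Y)}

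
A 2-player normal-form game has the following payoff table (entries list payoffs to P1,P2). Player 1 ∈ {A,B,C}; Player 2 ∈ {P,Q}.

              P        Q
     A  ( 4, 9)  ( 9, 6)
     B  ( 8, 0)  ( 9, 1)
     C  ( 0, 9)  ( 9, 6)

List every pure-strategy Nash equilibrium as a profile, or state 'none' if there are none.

PSNE = {(B,Q)}

(A,P): not NE [P1→B gives 8>4]
(A,Q): not NE [P2→P gives 9>6]
(B,P): not NE [P2→Q gives 1>0]
(B,Q): NE
(C,P): not NE [P1→B gives 8>0]
(C,Q): not NE [P2→P gives 9>6]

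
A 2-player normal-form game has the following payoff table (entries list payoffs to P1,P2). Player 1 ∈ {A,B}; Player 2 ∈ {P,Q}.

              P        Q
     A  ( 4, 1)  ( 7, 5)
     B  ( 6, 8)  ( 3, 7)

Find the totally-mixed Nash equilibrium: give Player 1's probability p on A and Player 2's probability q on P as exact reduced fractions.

P1 indiff ⇒ q·4+(1-q)·7 = q·6+(1-q)·3 ⇒ q(-2) = (1-q)(-4) ⇒ q = 2/3
P2 indiff ⇒ p·1+(1-p)·8 = p·5+(1-p)·7 ⇒ p(-4) = (1-p)(-1) ⇒ p = 1/5

P1 mixes 1/5 on A; P2 mixes 2/3 on P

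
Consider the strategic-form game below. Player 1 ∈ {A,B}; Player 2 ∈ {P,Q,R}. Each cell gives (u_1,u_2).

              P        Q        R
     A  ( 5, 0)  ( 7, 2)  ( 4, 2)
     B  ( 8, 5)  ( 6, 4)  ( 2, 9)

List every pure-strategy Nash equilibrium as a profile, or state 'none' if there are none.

PSNE = {(A,Q), (A,R)}

(A,P): not NE [P1→B gives 8>5; P2→R gives 2>0]
(A,Q): NE
(A,R): NE
(B,P): not NE [P2→R gives 9>5]
(B,Q): not NE [P1→A gives 7>6; P2→R gives 9>4]
(B,R): not NE [P1→A gives 4>2]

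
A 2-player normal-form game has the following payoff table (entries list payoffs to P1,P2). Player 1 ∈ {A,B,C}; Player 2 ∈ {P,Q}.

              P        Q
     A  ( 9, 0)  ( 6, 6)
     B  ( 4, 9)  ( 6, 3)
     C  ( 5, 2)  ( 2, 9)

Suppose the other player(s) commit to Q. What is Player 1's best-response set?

BR_1 = {A,B}

u_1(A vs Q) = 6
u_1(B vs Q) = 6
u_1(C vs Q) = 2
max payoff 6 at {A,B}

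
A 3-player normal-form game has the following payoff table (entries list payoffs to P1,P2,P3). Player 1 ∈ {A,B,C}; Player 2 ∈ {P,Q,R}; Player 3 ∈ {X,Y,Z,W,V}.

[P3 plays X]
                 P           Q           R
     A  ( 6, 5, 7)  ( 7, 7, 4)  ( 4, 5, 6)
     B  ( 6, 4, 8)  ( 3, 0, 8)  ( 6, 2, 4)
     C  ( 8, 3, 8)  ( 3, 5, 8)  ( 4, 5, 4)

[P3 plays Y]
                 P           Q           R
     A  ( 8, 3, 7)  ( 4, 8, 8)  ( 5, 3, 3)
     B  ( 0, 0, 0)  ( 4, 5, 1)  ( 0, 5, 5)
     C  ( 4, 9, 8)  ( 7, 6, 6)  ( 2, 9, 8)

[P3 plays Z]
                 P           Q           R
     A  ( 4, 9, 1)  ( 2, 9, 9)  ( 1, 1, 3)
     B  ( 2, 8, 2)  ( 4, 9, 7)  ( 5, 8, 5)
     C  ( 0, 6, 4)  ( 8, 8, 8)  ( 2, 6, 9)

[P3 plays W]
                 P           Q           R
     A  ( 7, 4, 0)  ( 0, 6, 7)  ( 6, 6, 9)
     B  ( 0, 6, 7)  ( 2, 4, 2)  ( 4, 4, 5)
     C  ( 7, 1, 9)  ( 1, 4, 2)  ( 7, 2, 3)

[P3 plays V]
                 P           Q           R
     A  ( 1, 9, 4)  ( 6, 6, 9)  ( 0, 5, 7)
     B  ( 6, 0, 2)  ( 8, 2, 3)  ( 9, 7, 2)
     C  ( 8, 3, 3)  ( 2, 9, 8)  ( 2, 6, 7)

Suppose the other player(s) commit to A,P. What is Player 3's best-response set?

P3 best: {X,Y}

u_3(X vs A,P) = 7
u_3(Y vs A,P) = 7
u_3(Z vs A,P) = 1
u_3(W vs A,P) = 0
u_3(V vs A,P) = 4
max payoff 7 at {X,Y}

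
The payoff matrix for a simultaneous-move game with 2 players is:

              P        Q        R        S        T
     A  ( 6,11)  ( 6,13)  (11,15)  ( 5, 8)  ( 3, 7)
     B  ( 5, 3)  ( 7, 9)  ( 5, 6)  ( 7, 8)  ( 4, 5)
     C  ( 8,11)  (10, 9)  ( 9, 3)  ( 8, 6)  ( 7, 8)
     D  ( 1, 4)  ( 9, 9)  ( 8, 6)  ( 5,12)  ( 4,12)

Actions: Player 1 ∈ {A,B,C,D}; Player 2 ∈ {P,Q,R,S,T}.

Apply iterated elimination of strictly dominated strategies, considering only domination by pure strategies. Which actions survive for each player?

P1 drop B (C beats it: P:8>5 Q:10>7 R:9>5 S:8>7 T:7>4)
P1 drop D (C beats it: P:8>1 Q:10>9 R:9>8 S:8>5 T:7>4)
P2 drop S (P beats it: A:11>8 C:11>6)
P2 drop T (P beats it: A:11>7 C:11>8)
P1→{A,C} P2→{P,Q,R}

Survivors P1:{A,C} P2:{P,Q,R}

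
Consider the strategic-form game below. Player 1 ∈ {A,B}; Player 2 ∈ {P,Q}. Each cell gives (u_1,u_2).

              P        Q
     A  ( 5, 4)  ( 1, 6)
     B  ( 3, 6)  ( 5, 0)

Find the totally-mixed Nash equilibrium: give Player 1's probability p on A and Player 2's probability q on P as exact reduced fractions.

P1 indiff ⇒ q·5+(1-q)·1 = q·3+(1-q)·5 ⇒ q(2) = (1-q)(4) ⇒ q = 2/3
P2 indiff ⇒ p·4+(1-p)·6 = p·6+(1-p)·0 ⇒ p(-2) = (1-p)(-6) ⇒ p = 3/4

p=3/4, q=2/3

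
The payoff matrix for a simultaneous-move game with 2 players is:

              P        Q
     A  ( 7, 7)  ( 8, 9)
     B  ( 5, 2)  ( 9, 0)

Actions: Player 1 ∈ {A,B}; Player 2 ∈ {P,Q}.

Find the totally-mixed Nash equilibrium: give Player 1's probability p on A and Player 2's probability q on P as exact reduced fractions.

P1 indiff ⇒ q·7+(1-q)·8 = q·5+(1-q)·9 ⇒ q(2) = (1-q)(1) ⇒ q = 1/3
P2 indiff ⇒ p·7+(1-p)·2 = p·9+(1-p)·0 ⇒ p(-2) = (1-p)(-2) ⇒ p = 1/2

(p,q) = (1/2, 1/3)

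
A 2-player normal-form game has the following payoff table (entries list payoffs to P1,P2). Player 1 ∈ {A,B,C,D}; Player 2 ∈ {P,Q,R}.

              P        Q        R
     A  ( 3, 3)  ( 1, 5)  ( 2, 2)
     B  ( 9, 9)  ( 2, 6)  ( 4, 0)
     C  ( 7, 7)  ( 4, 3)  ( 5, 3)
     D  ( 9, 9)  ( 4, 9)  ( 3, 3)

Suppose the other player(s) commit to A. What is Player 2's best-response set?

u_2(P vs A) = 3
u_2(Q vs A) = 5
u_2(R vs A) = 2
max payoff 5 at {Q}

argmax u_2 = {Q}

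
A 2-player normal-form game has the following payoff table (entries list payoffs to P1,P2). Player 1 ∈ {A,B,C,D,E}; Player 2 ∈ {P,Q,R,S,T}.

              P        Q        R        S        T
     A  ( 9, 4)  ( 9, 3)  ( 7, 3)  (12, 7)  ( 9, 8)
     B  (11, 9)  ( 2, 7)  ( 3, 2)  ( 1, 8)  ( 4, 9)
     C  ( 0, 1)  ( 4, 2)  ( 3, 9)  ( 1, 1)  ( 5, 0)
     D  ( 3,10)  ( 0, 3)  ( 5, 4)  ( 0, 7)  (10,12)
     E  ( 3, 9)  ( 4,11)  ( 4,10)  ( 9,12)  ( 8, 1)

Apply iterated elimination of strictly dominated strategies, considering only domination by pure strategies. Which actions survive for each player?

P1 drop C (A beats it: P:9>0 Q:9>4 R:7>3 S:12>1 T:9>5)
P1 drop E (A beats it: P:9>3 Q:9>4 R:7>4 S:12>9 T:9>8)
P2 drop Q (P beats it: A:4>3 B:9>7 D:10>3)
P2 drop R (P beats it: A:4>3 B:9>2 D:10>4)
P2 drop S (T beats it: A:8>7 B:9>8 D:12>7)
P1→{A,B,D} P2→{P,T}

Survivors P1:{A,B,D} P2:{P,T}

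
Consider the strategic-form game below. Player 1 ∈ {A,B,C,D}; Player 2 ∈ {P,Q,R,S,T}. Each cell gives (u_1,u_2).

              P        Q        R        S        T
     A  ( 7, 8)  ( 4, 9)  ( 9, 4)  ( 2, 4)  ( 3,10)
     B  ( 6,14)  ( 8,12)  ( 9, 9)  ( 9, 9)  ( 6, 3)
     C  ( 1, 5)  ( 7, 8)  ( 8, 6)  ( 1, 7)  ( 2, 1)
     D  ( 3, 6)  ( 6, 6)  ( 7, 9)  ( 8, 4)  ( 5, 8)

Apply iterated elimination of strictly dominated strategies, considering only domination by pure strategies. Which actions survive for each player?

P1 drop C (B beats it: P:6>1 Q:8>7 R:9>8 S:9>1 T:6>2)
P1 drop D (B beats it: P:6>3 Q:8>6 R:9>7 S:9>8 T:6>5)
P2 drop R (P beats it: A:8>4 B:14>9)
P2 drop S (P beats it: A:8>4 B:14>9)
P1→{A,B} P2→{P,Q,T}

Remaining: P1:{A,B} P2:{P,Q,T}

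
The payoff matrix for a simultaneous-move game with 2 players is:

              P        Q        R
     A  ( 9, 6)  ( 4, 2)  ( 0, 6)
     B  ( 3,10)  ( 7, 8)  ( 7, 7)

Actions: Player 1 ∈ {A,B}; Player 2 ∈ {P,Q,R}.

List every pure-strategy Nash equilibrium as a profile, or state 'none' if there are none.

(A,P): NE
(A,Q): not NE [P1→B gives 7>4; P2→R gives 6>2]
(A,R): not NE [P1→B gives 7>0]
(B,P): not NE [P1→A gives 9>3]
(B,Q): not NE [P2→P gives 10>8]
(B,R): not NE [P2→P gives 10>7]

NE set: (A,P)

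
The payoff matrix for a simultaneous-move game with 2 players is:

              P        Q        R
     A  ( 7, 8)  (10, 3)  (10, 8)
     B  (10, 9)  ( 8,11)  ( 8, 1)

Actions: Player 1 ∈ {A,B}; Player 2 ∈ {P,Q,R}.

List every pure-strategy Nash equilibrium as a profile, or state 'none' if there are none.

Nash profiles: (A,R)

(A,P): not NE [P1→B gives 10>7]
(A,Q): not NE [P2→R gives 8>3]
(A,R): NE
(B,P): not NE [P2→Q gives 11>9]
(B,Q): not NE [P1→A gives 10>8]
(B,R): not NE [P1→A gives 10>8; P2→Q gives 11>1]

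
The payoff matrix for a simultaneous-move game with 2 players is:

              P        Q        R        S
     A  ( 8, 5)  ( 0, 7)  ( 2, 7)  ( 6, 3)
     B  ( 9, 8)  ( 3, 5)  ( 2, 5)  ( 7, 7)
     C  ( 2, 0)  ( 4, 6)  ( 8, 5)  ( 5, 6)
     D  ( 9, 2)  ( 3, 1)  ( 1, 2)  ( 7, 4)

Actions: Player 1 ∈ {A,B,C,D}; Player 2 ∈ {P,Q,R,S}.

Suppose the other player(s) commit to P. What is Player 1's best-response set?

u_1(A vs P) = 8
u_1(B vs P) = 9
u_1(C vs P) = 2
u_1(D vs P) = 9
max payoff 9 at {B,D}

P1 best: {B,D}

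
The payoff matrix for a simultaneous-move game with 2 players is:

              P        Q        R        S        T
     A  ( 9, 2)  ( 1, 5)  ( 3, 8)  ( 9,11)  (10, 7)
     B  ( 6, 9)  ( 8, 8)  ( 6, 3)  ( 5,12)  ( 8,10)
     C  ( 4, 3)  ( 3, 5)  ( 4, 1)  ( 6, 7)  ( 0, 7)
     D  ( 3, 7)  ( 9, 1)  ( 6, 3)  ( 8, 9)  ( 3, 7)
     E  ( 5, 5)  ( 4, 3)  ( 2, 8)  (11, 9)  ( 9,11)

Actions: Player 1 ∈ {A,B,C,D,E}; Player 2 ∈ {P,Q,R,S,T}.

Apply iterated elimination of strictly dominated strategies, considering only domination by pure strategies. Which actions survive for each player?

P2 drop P (S beats it: A:11>2 B:12>9 C:7>3 D:9>7 E:9>5)
P1 drop C (D beats it: Q:9>3 R:6>4 S:8>6 T:3>0)
P2 drop Q (S beats it: A:11>5 B:12>8 D:9>1 E:9>3)
P2 drop R (S beats it: A:11>8 B:12>3 D:9>3 E:9>8)
P1 drop B (A beats it: S:9>5 T:10>8)
P1 drop D (A beats it: S:9>8 T:10>3)
P1→{A,E} P2→{S,T}

Survivors P1:{A,E} P2:{S,T}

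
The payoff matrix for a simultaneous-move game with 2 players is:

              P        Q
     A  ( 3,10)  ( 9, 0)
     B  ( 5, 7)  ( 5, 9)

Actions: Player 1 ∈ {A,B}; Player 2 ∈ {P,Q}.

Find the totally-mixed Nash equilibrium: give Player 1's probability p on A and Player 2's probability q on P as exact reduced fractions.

P1 indiff ⇒ q·3+(1-q)·9 = q·5+(1-q)·5 ⇒ q(-2) = (1-q)(-4) ⇒ q = 2/3
P2 indiff ⇒ p·10+(1-p)·7 = p·0+(1-p)·9 ⇒ p(10) = (1-p)(2) ⇒ p = 1/6

p=1/6, q=2/3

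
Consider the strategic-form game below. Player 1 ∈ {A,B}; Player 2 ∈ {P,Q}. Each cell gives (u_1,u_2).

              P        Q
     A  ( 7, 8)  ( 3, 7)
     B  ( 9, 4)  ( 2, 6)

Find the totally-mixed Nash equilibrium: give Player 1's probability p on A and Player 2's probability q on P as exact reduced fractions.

P1 indiff ⇒ q·7+(1-q)·3 = q·9+(1-q)·2 ⇒ q(-2) = (1-q)(-1) ⇒ q = 1/3
P2 indiff ⇒ p·8+(1-p)·4 = p·7+(1-p)·6 ⇒ p(1) = (1-p)(2) ⇒ p = 2/3

p=2/3, q=1/3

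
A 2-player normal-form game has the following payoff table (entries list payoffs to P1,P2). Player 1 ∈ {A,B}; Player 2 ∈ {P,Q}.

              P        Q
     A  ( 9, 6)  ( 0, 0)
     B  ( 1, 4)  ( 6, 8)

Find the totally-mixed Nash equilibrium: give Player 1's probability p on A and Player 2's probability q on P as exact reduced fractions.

(p,q) = (2/5, 3/7)

P1 indiff ⇒ q·9+(1-q)·0 = q·1+(1-q)·6 ⇒ q(8) = (1-q)(6) ⇒ q = 3/7
P2 indiff ⇒ p·6+(1-p)·4 = p·0+(1-p)·8 ⇒ p(6) = (1-p)(4) ⇒ p = 2/5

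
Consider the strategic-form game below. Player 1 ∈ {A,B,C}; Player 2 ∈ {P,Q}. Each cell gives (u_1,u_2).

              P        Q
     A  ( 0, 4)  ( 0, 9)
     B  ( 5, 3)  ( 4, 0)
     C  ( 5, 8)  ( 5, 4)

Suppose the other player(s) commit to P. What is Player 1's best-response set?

u_1(A vs P) = 0
u_1(B vs P) = 5
u_1(C vs P) = 5
max payoff 5 at {B,C}

argmax u_1 = {B,C}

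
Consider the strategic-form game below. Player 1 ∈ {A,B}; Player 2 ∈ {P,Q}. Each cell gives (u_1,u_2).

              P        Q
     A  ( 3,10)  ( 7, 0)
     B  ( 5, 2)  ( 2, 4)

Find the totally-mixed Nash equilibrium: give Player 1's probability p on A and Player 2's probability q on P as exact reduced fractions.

P1 mixes 1/6 on A; P2 mixes 5/7 on P

P1 indiff ⇒ q·3+(1-q)·7 = q·5+(1-q)·2 ⇒ q(-2) = (1-q)(-5) ⇒ q = 5/7
P2 indiff ⇒ p·10+(1-p)·2 = p·0+(1-p)·4 ⇒ p(10) = (1-p)(2) ⇒ p = 1/6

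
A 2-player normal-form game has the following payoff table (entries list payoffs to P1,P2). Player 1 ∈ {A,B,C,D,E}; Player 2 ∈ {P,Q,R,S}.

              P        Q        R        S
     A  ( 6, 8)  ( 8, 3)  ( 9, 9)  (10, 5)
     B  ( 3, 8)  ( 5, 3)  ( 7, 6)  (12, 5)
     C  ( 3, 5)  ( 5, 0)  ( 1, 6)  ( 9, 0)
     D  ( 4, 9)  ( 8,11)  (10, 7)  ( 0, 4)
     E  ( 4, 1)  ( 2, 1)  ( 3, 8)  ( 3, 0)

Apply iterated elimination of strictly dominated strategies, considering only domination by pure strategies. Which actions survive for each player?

P1 drop C (A beats it: P:6>3 Q:8>5 R:9>1 S:10>9)
P1 drop E (A beats it: P:6>4 Q:8>2 R:9>3 S:10>3)
P2 drop S (P beats it: A:8>5 B:8>5 D:9>4)
P1 drop B (A beats it: P:6>3 Q:8>5 R:9>7)
P1→{A,D} P2→{P,Q,R}

Survivors P1:{A,D} P2:{P,Q,R}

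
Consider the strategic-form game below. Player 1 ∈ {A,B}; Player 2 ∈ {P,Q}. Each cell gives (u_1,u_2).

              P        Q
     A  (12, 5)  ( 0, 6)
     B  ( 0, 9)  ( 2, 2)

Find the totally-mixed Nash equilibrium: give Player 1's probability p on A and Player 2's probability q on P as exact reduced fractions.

P1 mixes 7/8 on A; P2 mixes 1/7 on P

P1 indiff ⇒ q·12+(1-q)·0 = q·0+(1-q)·2 ⇒ q(12) = (1-q)(2) ⇒ q = 1/7
P2 indiff ⇒ p·5+(1-p)·9 = p·6+(1-p)·2 ⇒ p(-1) = (1-p)(-7) ⇒ p = 7/8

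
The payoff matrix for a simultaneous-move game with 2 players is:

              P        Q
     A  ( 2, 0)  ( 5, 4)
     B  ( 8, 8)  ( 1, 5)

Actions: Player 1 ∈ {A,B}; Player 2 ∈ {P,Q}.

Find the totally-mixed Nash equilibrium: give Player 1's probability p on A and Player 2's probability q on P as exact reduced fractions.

P1 indiff ⇒ q·2+(1-q)·5 = q·8+(1-q)·1 ⇒ q(-6) = (1-q)(-4) ⇒ q = 2/5
P2 indiff ⇒ p·0+(1-p)·8 = p·4+(1-p)·5 ⇒ p(-4) = (1-p)(-3) ⇒ p = 3/7

P1 mixes 3/7 on A; P2 mixes 2/5 on P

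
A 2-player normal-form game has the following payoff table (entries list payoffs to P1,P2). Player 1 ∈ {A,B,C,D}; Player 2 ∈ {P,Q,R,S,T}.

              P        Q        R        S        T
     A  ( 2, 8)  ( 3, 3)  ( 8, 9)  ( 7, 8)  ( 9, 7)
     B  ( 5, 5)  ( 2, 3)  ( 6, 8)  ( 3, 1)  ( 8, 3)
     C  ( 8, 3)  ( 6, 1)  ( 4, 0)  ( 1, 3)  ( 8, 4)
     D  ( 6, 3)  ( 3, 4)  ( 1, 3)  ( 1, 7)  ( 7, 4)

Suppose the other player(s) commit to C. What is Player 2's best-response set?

P2 best: {T}

u_2(P vs C) = 3
u_2(Q vs C) = 1
u_2(R vs C) = 0
u_2(S vs C) = 3
u_2(T vs C) = 4
max payoff 4 at {T}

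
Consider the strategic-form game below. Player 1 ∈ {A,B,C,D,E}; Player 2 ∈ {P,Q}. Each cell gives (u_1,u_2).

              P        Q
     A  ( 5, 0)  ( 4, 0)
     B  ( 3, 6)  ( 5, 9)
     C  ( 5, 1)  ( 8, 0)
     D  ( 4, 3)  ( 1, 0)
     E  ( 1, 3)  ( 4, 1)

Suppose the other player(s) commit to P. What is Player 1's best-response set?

argmax u_1 = {A,C}

u_1(A vs P) = 5
u_1(B vs P) = 3
u_1(C vs P) = 5
u_1(D vs P) = 4
u_1(E vs P) = 1
max payoff 5 at {A,C}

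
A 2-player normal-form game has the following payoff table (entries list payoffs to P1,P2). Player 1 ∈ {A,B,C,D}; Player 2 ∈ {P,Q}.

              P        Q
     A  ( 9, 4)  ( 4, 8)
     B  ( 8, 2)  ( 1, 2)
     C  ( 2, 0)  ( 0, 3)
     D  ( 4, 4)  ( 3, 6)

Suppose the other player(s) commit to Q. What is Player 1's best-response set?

u_1(A vs Q) = 4
u_1(B vs Q) = 1
u_1(C vs Q) = 0
u_1(D vs Q) = 3
max payoff 4 at {A}

P1 best: {A}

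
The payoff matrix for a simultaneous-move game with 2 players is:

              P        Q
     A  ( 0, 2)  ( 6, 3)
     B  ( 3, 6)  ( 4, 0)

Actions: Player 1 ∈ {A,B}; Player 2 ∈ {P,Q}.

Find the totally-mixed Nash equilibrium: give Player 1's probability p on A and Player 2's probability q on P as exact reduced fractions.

P1 indiff ⇒ q·0+(1-q)·6 = q·3+(1-q)·4 ⇒ q(-3) = (1-q)(-2) ⇒ q = 2/5
P2 indiff ⇒ p·2+(1-p)·6 = p·3+(1-p)·0 ⇒ p(-1) = (1-p)(-6) ⇒ p = 6/7

p=6/7, q=2/5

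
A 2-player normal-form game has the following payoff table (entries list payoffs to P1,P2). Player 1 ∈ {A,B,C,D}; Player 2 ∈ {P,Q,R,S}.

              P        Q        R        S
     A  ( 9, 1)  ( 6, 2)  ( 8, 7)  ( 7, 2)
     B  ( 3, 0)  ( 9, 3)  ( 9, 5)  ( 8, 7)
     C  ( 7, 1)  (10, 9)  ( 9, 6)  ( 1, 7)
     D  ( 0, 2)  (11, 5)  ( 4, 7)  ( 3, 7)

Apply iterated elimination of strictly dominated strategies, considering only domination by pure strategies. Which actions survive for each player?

P2 drop P (Q beats it: A:2>1 B:3>0 C:9>1 D:5>2)
P1 drop A (B beats it: Q:9>6 R:9>8 S:8>7)
P1→{B,C,D} P2→{Q,R,S}

IESDS → P1:{B,C,D} P2:{Q,R,S}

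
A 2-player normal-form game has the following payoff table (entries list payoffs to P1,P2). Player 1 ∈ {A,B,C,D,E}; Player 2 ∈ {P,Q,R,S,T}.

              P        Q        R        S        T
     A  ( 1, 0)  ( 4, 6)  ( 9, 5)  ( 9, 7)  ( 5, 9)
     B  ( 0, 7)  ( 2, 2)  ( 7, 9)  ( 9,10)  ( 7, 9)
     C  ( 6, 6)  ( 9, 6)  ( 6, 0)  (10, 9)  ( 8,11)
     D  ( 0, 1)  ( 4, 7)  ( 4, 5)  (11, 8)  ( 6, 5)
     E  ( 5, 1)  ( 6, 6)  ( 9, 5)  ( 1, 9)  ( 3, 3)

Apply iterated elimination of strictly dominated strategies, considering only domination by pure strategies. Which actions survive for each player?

Survivors P1:{C,D} P2:{S,T}

P2 drop P (S beats it: A:7>0 B:10>7 C:9>6 D:8>1 E:9>1)
P2 drop Q (S beats it: A:7>6 B:10>2 C:9>6 D:8>7 E:9>6)
P2 drop R (S beats it: A:7>5 B:10>9 C:9>0 D:8>5 E:9>5)
P1 drop A (C beats it: S:10>9 T:8>5)
P1 drop B (C beats it: S:10>9 T:8>7)
P1 drop E (C beats it: S:10>1 T:8>3)
P1→{C,D} P2→{S,T}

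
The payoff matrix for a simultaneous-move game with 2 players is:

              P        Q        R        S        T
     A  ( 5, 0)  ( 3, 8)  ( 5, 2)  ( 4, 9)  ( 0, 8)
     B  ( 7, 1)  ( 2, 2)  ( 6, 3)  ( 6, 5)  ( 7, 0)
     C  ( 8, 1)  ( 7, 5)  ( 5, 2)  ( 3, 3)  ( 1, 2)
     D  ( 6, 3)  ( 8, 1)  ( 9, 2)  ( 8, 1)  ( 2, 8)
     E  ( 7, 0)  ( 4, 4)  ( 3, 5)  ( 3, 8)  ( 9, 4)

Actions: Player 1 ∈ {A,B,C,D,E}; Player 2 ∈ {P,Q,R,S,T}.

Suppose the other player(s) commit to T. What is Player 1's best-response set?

BR_1 = {E}

u_1(A vs T) = 0
u_1(B vs T) = 7
u_1(C vs T) = 1
u_1(D vs T) = 2
u_1(E vs T) = 9
max payoff 9 at {E}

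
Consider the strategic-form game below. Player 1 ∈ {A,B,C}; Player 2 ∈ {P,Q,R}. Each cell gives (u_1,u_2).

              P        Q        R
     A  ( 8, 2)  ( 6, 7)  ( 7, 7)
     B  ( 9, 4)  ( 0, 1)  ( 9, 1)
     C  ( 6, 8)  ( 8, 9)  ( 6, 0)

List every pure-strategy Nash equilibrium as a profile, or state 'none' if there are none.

Nash profiles: (B,P), (C,Q)

(A,P): not NE [P1→B gives 9>8; P2→R gives 7>2]
(A,Q): not NE [P1→C gives 8>6]
(A,R): not NE [P1→B gives 9>7]
(B,P): NE
(B,Q): not NE [P1→C gives 8>0; P2→P gives 4>1]
(B,R): not NE [P2→P gives 4>1]
(C,P): not NE [P1→B gives 9>6; P2→Q gives 9>8]
(C,Q): NE
(C,R): not NE [P1→B gives 9>6; P2→Q gives 9>0]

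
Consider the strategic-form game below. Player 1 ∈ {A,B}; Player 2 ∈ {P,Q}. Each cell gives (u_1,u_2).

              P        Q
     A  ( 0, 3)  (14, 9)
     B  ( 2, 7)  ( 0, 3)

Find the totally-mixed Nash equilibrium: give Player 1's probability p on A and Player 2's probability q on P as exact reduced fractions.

P1 indiff ⇒ q·0+(1-q)·14 = q·2+(1-q)·0 ⇒ q(-2) = (1-q)(-14) ⇒ q = 7/8
P2 indiff ⇒ p·3+(1-p)·7 = p·9+(1-p)·3 ⇒ p(-6) = (1-p)(-4) ⇒ p = 2/5

p=2/5, q=7/8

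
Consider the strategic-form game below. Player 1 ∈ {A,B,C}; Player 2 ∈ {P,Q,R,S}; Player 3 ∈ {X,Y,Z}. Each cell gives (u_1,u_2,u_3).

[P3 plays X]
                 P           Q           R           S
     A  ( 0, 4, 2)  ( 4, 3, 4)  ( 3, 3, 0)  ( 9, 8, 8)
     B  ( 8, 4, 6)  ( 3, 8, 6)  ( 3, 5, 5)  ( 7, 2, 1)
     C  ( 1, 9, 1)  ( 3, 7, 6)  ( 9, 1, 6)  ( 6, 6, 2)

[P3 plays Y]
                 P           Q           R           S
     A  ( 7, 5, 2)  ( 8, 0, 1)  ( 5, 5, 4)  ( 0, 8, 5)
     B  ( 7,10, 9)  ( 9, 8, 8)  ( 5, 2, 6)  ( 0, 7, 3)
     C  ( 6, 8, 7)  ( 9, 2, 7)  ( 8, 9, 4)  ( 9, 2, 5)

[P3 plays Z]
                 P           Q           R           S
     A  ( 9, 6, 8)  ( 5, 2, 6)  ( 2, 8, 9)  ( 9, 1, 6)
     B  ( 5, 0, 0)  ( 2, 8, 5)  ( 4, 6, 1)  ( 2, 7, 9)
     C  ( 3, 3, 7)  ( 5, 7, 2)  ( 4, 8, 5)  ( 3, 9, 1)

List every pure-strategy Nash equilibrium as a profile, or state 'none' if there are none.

NE set: (A,S,X), (B,P,Y)

(A,P,X): not NE [P1→B gives 8>0; P2→S gives 8>4; P3→Z gives 8>2]
(A,P,Y): not NE [P2→S gives 8>5; P3→Z gives 8>2]
(A,P,Z): not NE [P2→R gives 8>6]
(A,Q,X): not NE [P2→S gives 8>3; P3→Z gives 6>4]
(A,Q,Y): not NE [P1→C gives 9>8; P2→S gives 8>0; P3→Z gives 6>1]
(A,Q,Z): not NE [P2→R gives 8>2]
(A,R,X): not NE [P1→C gives 9>3; P2→S gives 8>3; P3→Z gives 9>0]
(A,R,Y): not NE [P1→C gives 8>5; P2→S gives 8>5; P3→Z gives 9>4]
(A,R,Z): not NE [P1→C gives 4>2]
(A,S,X): NE
(A,S,Y): not NE [P1→C gives 9>0; P3→X gives 8>5]
(A,S,Z): not NE [P2→R gives 8>1; P3→X gives 8>6]
(B,P,X): not NE [P2→Q gives 8>4; P3→Y gives 9>6]
(B,P,Y): NE
(B,P,Z): not NE [P1→A gives 9>5; P2→Q gives 8>0; P3→Y gives 9>0]
(B,Q,X): not NE [P1→A gives 4>3; P3→Y gives 8>6]
(B,Q,Y): not NE [P2→P gives 10>8]
(B,Q,Z): not NE [P1→C gives 5>2; P3→Y gives 8>5]
(B,R,X): not NE [P1→C gives 9>3; P2→Q gives 8>5; P3→Y gives 6>5]
(B,R,Y): not NE [P1→C gives 8>5; P2→P gives 10>2]
(B,R,Z): not NE [P2→Q gives 8>6; P3→Y gives 6>1]
(B,S,X): not NE [P1→A gives 9>7; P2→Q gives 8>2; P3→Z gives 9>1]
(B,S,Y): not NE [P1→C gives 9>0; P2→P gives 10>7; P3→Z gives 9>3]
(B,S,Z): not NE [P1→A gives 9>2; P2→Q gives 8>7]
(C,P,X): not NE [P1→B gives 8>1; P3→Z gives 7>1]
(C,P,Y): not NE [P1→B gives 7>6; P2→R gives 9>8]
(C,P,Z): not NE [P1→A gives 9>3; P2→S gives 9>3]
(C,Q,X): not NE [P1→A gives 4>3; P2→P gives 9>7; P3→Y gives 7>6]
(C,Q,Y): not NE [P2→R gives 9>2]
(C,Q,Z): not NE [P2→S gives 9>7; P3→Y gives 7>2]
(C,R,X): not NE [P2→P gives 9>1]
(C,R,Y): not NE [P3→X gives 6>4]
(C,R,Z): not NE [P2→S gives 9>8; P3→X gives 6>5]
(C,S,X): not NE [P1→A gives 9>6; P2→P gives 9>6; P3→Y gives 5>2]
(C,S,Y): not NE [P2→R gives 9>2]
(C,S,Z): not NE [P1→A gives 9>3; P3→Y gives 5>1]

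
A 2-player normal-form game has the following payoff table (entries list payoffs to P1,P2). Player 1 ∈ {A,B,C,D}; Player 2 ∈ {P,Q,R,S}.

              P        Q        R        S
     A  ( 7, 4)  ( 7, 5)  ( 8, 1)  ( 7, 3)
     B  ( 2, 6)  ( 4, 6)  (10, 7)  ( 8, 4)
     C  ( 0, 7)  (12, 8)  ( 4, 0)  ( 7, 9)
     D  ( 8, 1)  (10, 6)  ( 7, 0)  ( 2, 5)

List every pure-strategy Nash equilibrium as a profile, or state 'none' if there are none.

(A,P): not NE [P1→D gives 8>7; P2→Q gives 5>4]
(A,Q): not NE [P1→C gives 12>7]
(A,R): not NE [P1→B gives 10>8; P2→Q gives 5>1]
(A,S): not NE [P1→B gives 8>7; P2→Q gives 5>3]
(B,P): not NE [P1→D gives 8>2; P2→R gives 7>6]
(B,Q): not NE [P1→C gives 12>4; P2→R gives 7>6]
(B,R): NE
(B,S): not NE [P2→R gives 7>4]
(C,P): not NE [P1→D gives 8>0; P2→S gives 9>7]
(C,Q): not NE [P2→S gives 9>8]
(C,R): not NE [P1→B gives 10>4; P2→S gives 9>0]
(C,S): not NE [P1→B gives 8>7]
(D,P): not NE [P2→Q gives 6>1]
(D,Q): not NE [P1→C gives 12>10]
(D,R): not NE [P1→B gives 10>7; P2→Q gives 6>0]
(D,S): not NE [P1→B gives 8>2; P2→Q gives 6>5]

Nash profiles: (B,R)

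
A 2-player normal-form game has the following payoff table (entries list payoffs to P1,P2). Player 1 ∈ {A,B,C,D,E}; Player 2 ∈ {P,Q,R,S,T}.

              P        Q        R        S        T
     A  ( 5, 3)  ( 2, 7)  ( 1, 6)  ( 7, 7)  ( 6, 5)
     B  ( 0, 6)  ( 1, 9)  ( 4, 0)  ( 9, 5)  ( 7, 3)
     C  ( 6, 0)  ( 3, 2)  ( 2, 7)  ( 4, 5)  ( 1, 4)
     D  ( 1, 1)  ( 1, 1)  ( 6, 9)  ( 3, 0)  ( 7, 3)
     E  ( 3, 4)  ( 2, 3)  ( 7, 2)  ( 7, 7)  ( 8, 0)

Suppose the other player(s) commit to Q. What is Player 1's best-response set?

u_1(A vs Q) = 2
u_1(B vs Q) = 1
u_1(C vs Q) = 3
u_1(D vs Q) = 1
u_1(E vs Q) = 2
max payoff 3 at {C}

P1 best: {C}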